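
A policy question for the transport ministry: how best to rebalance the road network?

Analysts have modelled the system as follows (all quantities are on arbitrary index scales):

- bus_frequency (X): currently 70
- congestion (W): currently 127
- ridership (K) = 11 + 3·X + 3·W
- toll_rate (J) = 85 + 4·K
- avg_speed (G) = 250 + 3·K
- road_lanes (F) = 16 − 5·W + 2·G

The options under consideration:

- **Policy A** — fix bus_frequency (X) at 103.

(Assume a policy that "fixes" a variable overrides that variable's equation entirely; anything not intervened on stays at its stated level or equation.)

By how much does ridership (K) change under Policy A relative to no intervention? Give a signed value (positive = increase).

Baseline:
  X = 70
  W = 127
  K = 11 + 3·70 + 3·127 = 602
Policy A (X := 103):
  X = 103
  W = 127
  K = 11 + 3·103 + 3·127 = 701
Change in K: 701 − 602 = 99

99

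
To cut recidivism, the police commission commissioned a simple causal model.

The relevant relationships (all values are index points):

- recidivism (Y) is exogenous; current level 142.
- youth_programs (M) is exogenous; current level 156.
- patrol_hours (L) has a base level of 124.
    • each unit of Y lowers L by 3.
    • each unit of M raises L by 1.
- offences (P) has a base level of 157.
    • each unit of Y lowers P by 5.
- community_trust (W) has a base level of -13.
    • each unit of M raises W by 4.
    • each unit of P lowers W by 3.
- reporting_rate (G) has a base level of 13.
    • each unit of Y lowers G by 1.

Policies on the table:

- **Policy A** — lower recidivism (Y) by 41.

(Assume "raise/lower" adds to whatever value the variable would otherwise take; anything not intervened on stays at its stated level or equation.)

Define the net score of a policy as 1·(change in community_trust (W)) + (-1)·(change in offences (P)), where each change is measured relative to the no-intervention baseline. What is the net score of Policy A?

Baseline:
  Y = 142
  M = 156
  P = 157 − 5·142 = -553
  W = -13 + 4·156 − 3·(-553) = 2270
Policy A (Y − 41):
  Y = 142 − 41 = 101
  M = 156
  P = 157 − 5·101 = -348
  W = -13 + 4·156 − 3·(-348) = 1655
ΔW = 1655 − 2270 = -615; ΔP = -348 − (-553) = 205
Score = 1·(-615) + (-1)·205 = -820

-820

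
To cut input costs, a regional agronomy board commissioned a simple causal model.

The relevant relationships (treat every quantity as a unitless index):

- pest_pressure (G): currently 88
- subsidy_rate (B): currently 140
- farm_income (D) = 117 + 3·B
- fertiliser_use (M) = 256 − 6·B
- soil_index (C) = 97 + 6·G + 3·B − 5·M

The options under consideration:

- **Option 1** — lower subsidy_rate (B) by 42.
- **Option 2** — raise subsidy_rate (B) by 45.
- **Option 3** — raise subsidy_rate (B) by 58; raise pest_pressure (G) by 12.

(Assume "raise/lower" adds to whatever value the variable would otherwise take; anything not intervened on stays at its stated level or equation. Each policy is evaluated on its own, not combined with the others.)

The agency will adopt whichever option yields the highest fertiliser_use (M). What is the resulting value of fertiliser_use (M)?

-332

Option 1 (B − 42):
  B = 140 − 42 = 98
  M = 256 − 6·98 = -332
Option 2 (B + 45):
  B = 140 + 45 = 185
  M = 256 − 6·185 = -854
Option 3 (B + 58, G + 12):
  B = 140 + 58 = 198
  M = 256 − 6·198 = -932
Comparing — Option 1: M=-332, Option 2: M=-854, Option 3: M=-932. Highest is -332 (Option 1).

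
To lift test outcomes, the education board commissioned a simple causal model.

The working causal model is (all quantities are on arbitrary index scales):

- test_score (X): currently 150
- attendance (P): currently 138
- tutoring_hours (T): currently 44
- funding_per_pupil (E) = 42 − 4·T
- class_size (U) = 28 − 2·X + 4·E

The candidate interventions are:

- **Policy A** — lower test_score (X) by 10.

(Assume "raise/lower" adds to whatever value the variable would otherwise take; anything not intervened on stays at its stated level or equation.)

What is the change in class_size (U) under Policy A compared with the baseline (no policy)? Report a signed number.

20

Baseline:
  X = 150
  T = 44
  E = 42 − 4·44 = -134
  U = 28 − 2·150 + 4·(-134) = -808
Policy A (X − 10):
  X = 150 − 10 = 140
  T = 44
  E = 42 − 4·44 = -134
  U = 28 − 2·140 + 4·(-134) = -788
Change in U: -788 − (-808) = 20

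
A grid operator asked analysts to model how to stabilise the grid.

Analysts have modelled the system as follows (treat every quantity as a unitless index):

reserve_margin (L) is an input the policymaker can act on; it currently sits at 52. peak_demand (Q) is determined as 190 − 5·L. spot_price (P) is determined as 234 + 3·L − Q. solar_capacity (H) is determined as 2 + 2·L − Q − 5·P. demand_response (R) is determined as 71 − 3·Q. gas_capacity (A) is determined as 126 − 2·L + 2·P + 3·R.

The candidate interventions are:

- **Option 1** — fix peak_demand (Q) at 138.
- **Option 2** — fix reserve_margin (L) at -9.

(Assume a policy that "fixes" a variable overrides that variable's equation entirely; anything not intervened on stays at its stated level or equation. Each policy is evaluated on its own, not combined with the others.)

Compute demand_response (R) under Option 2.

-634

Option 2 (L := -9):
  L = -9
  Q = 190 − 5·(-9) = 235
  R = 71 − 3·235 = -634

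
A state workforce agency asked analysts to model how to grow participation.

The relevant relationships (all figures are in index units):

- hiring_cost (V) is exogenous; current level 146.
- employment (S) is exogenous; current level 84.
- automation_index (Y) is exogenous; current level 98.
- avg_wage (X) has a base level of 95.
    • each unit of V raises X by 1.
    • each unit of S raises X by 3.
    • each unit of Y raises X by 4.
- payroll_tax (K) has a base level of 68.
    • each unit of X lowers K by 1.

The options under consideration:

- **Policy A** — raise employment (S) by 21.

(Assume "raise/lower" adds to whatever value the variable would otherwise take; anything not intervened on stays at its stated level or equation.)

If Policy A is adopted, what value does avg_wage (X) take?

948

Policy A (S + 21):
  V = 146
  S = 84 + 21 = 105
  Y = 98
  X = 95 + 146 + 3·105 + 4·98 = 948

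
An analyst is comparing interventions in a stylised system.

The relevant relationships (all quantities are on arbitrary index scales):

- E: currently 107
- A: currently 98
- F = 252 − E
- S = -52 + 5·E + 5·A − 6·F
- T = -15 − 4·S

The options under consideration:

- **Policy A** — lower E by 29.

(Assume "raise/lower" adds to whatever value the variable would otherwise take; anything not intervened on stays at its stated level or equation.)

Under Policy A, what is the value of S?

-216

Policy A (E − 29):
  E = 107 − 29 = 78
  A = 98
  F = 252 − 78 = 174
  S = -52 + 5·78 + 5·98 − 6·174 = -216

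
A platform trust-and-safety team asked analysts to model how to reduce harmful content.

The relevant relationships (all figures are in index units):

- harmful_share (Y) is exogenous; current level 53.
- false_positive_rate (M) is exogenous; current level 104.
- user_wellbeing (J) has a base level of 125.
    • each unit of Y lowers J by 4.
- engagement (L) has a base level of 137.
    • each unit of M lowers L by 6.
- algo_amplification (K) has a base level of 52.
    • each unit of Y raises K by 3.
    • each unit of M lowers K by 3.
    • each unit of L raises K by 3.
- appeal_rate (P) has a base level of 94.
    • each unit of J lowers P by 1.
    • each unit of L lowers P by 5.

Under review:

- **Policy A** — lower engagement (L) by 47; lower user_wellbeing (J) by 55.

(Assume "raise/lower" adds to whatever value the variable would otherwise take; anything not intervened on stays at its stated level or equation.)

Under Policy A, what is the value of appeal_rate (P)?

Policy A (L − 47, J − 55):
  Y = 53
  M = 104
  J = 125 − 4·53 (−55 from intervention) = -142
  L = 137 − 6·104 (−47 from intervention) = -534
  P = 94 − (-142) − 5·(-534) = 2906

2906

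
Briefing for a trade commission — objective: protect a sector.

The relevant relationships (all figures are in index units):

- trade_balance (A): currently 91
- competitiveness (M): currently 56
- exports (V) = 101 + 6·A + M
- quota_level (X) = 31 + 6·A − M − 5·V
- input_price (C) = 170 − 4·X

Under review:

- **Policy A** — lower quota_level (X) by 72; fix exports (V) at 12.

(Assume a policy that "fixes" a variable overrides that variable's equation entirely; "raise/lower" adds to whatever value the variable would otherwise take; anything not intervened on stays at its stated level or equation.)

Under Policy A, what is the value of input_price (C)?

Policy A (X − 72, V := 12):
  A = 91
  M = 56
  V = 12
  X = 31 + 6·91 − 56 − 5·12 (−72 from intervention) = 389
  C = 170 − 4·389 = -1386

-1386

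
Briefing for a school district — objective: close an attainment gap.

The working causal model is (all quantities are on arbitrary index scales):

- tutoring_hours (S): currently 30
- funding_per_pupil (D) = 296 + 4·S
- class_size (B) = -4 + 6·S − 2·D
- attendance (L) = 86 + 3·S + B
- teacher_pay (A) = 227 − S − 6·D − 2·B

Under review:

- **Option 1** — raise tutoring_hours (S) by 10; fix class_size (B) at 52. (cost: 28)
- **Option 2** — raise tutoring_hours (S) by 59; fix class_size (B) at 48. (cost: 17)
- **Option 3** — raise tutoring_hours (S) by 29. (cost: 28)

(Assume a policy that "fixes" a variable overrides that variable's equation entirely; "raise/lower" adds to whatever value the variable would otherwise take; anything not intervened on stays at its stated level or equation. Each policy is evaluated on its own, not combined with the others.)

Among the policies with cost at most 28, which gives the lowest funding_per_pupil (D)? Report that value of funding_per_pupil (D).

456

Option 1 (S + 10, B := 52):
  S = 30 + 10 = 40
  D = 296 + 4·40 = 456
Option 2 (S + 59, B := 48):
  S = 30 + 59 = 89
  D = 296 + 4·89 = 652
Option 3 (S + 29):
  S = 30 + 29 = 59
  D = 296 + 4·59 = 532
Comparing — Option 1: D=456, Option 2: D=652, Option 3: D=532. Lowest is 456 (Option 1).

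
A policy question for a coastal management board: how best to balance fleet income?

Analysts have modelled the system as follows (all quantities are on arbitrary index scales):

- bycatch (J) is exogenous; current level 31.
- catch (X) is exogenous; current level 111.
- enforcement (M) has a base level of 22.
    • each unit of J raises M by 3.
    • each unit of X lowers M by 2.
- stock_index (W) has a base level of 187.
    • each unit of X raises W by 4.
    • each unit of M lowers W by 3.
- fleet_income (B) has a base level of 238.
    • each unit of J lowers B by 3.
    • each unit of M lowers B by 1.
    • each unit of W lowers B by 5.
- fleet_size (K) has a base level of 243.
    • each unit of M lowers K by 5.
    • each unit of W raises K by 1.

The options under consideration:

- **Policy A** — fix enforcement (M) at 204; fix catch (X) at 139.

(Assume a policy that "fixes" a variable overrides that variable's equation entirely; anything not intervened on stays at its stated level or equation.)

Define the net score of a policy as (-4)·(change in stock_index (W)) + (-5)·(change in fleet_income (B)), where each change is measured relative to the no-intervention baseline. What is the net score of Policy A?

Baseline:
  J = 31
  X = 111
  M = 22 + 3·31 − 2·111 = -107
  W = 187 + 4·111 − 3·(-107) = 952
  B = 238 − 3·31 − (-107) − 5·952 = -4508
Policy A (M := 204, X := 139):
  J = 31
  X = 139
  M = 204
  W = 187 + 4·139 − 3·204 = 131
  B = 238 − 3·31 − 204 − 5·131 = -714
ΔW = 131 − 952 = -821; ΔB = -714 − (-4508) = 3794
Score = (-4)·(-821) + (-5)·3794 = -15686

-15686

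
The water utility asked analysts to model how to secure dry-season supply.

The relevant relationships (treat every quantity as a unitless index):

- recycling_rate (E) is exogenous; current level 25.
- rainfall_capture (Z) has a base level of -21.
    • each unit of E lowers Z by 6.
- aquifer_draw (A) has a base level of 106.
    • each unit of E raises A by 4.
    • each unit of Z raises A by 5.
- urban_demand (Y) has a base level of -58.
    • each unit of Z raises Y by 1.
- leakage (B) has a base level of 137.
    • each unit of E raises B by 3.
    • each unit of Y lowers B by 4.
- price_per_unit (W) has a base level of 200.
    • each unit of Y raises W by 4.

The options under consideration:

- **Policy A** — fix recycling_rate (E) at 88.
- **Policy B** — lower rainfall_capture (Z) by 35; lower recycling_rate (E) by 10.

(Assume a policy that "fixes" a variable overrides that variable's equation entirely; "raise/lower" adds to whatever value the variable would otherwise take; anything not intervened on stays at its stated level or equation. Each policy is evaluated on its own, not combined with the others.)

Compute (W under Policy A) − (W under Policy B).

Policy A (E := 88):
  E = 88
  Z = -21 − 6·88 = -549
  Y = -58 + (-549) = -607
  W = 200 + 4·(-607) = -2228
Policy B (Z − 35, E − 10):
  E = 25 − 10 = 15
  Z = -21 − 6·15 (−35 from intervention) = -146
  Y = -58 + (-146) = -204
  W = 200 + 4·(-204) = -616
W: -2228 − (-616) = -1612

-1612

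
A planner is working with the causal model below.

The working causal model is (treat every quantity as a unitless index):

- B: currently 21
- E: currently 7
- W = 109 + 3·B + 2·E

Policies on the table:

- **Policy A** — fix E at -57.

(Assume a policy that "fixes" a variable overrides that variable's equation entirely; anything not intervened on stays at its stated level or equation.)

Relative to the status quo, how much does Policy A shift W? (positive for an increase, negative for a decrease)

Baseline:
  B = 21
  E = 7
  W = 109 + 3·21 + 2·7 = 186
Policy A (E := -57):
  B = 21
  E = -57
  W = 109 + 3·21 + 2·(-57) = 58
Change in W: 58 − 186 = -128

-128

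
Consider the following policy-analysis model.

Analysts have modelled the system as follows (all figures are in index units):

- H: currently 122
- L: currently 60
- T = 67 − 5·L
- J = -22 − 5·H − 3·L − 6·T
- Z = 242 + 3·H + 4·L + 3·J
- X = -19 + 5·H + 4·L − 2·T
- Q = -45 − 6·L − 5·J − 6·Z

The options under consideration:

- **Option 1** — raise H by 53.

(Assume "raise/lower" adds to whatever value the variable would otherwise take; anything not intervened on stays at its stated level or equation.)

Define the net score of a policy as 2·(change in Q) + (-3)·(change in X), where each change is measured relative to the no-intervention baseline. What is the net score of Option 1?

Baseline:
  H = 122
  L = 60
  T = 67 − 5·60 = -233
  J = -22 − 5·122 − 3·60 − 6·(-233) = 586
  Z = 242 + 3·122 + 4·60 + 3·586 = 2606
  X = -19 + 5·122 + 4·60 − 2·(-233) = 1297
  Q = -45 − 6·60 − 5·586 − 6·2606 = -18971
Option 1 (H + 53):
  H = 122 + 53 = 175
  L = 60
  T = 67 − 5·60 = -233
  J = -22 − 5·175 − 3·60 − 6·(-233) = 321
  Z = 242 + 3·175 + 4·60 + 3·321 = 1970
  X = -19 + 5·175 + 4·60 − 2·(-233) = 1562
  Q = -45 − 6·60 − 5·321 − 6·1970 = -13830
ΔQ = -13830 − (-18971) = 5141; ΔX = 1562 − 1297 = 265
Score = 2·5141 + (-3)·265 = 9487

9487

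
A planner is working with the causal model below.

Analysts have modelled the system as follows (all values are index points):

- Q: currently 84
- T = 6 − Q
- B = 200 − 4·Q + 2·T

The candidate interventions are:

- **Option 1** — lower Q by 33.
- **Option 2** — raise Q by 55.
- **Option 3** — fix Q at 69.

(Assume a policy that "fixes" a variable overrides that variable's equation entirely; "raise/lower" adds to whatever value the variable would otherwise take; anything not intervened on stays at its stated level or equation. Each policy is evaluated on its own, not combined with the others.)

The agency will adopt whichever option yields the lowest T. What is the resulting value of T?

Option 1 (Q − 33):
  Q = 84 − 33 = 51
  T = 6 − 51 = -45
Option 2 (Q + 55):
  Q = 84 + 55 = 139
  T = 6 − 139 = -133
Option 3 (Q := 69):
  Q = 69
  T = 6 − 69 = -63
Comparing — Option 1: T=-45, Option 2: T=-133, Option 3: T=-63. Lowest is -133 (Option 2).

-133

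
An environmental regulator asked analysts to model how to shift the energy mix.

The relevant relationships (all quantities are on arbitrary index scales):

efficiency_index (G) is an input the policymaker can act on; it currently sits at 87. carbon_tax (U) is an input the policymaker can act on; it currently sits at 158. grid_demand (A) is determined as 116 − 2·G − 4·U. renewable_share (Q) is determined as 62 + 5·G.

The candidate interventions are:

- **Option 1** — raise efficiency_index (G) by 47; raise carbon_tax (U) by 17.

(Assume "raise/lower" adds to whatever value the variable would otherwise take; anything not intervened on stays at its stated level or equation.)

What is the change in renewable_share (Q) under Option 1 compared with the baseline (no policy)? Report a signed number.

235

Baseline:
  G = 87
  Q = 62 + 5·87 = 497
Option 1 (G + 47, U + 17):
  G = 87 + 47 = 134
  Q = 62 + 5·134 = 732
Change in Q: 732 − 497 = 235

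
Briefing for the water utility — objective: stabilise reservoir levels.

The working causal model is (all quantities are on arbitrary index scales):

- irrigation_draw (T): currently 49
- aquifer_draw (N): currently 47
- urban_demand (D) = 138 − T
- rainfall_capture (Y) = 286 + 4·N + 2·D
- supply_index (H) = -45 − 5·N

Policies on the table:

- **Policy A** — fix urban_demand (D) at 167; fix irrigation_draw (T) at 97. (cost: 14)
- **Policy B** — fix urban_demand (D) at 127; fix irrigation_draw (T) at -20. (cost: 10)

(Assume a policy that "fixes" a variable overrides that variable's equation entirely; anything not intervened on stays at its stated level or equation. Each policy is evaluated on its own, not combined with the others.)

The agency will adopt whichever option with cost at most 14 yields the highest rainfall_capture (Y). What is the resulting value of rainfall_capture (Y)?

808

Policy A (D := 167, T := 97):
  T = 97
  N = 47
  D = 167
  Y = 286 + 4·47 + 2·167 = 808
Policy B (D := 127, T := -20):
  T = -20
  N = 47
  D = 127
  Y = 286 + 4·47 + 2·127 = 728
Comparing — Policy A: Y=808, Policy B: Y=728. Highest is 808 (Policy A).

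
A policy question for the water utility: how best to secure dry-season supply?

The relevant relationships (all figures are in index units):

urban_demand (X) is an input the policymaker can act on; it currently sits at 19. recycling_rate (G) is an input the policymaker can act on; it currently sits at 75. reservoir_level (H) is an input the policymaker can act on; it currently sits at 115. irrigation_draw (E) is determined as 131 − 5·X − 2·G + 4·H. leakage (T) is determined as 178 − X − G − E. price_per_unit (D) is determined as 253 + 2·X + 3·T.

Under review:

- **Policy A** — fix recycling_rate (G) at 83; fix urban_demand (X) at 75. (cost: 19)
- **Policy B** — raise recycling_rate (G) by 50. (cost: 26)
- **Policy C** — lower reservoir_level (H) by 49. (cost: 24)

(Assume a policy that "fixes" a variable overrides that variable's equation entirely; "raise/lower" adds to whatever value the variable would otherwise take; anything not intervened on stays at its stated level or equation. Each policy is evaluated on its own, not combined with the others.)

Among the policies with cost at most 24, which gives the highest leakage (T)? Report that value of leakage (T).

-30

Policy A (G := 83, X := 75):
  X = 75
  G = 83
  H = 115
  E = 131 − 5·75 − 2·83 + 4·115 = 50
  T = 178 − 75 − 83 − 50 = -30
Policy C (H − 49):
  X = 19
  G = 75
  H = 115 − 49 = 66
  E = 131 − 5·19 − 2·75 + 4·66 = 150
  T = 178 − 19 − 75 − 150 = -66
Comparing — Policy A: T=-30, Policy C: T=-66. Highest is -30 (Policy A).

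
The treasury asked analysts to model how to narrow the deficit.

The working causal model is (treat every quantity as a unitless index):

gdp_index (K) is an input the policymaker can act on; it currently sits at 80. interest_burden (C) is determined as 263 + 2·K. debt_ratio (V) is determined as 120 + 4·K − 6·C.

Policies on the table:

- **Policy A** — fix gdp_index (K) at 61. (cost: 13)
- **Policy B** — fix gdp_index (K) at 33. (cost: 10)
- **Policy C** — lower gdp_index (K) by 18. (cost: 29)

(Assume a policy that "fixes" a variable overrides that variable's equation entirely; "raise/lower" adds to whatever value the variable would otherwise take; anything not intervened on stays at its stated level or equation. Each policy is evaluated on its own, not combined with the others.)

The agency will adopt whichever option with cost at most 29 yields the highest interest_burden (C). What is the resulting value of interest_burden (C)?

Policy A (K := 61):
  K = 61
  C = 263 + 2·61 = 385
Policy B (K := 33):
  K = 33
  C = 263 + 2·33 = 329
Policy C (K − 18):
  K = 80 − 18 = 62
  C = 263 + 2·62 = 387
Comparing — Policy A: C=385, Policy B: C=329, Policy C: C=387. Highest is 387 (Policy C).

387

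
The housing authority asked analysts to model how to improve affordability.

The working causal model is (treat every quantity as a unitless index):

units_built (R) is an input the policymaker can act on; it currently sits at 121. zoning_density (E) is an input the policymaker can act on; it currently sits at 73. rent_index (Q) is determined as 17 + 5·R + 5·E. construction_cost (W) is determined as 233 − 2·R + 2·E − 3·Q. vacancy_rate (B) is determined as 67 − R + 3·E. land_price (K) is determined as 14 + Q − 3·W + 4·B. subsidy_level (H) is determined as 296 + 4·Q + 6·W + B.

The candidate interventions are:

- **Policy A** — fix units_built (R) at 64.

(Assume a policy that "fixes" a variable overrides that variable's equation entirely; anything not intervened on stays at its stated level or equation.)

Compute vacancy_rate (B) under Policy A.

222

Policy A (R := 64):
  R = 64
  E = 73
  B = 67 − 64 + 3·73 = 222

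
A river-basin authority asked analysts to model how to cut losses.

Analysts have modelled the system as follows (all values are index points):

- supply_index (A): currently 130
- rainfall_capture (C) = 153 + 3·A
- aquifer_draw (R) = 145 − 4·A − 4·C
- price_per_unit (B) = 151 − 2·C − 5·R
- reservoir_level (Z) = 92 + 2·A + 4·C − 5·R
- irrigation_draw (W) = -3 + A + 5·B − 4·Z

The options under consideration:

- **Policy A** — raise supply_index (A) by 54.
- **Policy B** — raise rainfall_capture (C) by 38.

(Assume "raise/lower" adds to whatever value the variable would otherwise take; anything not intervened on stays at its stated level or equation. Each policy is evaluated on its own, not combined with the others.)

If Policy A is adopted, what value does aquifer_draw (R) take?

Policy A (A + 54):
  A = 130 + 54 = 184
  C = 153 + 3·184 = 705
  R = 145 − 4·184 − 4·705 = -3411

-3411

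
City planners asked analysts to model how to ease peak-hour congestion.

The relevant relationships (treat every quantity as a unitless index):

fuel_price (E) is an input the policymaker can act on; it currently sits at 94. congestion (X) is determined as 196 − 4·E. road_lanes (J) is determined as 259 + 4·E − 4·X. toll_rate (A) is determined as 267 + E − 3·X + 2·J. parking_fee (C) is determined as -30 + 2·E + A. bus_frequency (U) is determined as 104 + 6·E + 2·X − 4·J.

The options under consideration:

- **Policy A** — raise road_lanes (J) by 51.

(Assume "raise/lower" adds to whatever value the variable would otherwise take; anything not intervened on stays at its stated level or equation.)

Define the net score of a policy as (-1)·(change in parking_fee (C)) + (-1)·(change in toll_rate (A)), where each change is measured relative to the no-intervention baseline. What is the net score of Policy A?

-204

Baseline:
  E = 94
  X = 196 − 4·94 = -180
  J = 259 + 4·94 − 4·(-180) = 1355
  A = 267 + 94 − 3·(-180) + 2·1355 = 3611
  C = -30 + 2·94 + 3611 = 3769
Policy A (J + 51):
  E = 94
  X = 196 − 4·94 = -180
  J = 259 + 4·94 − 4·(-180) (+51 from intervention) = 1406
  A = 267 + 94 − 3·(-180) + 2·1406 = 3713
  C = -30 + 2·94 + 3713 = 3871
ΔC = 3871 − 3769 = 102; ΔA = 3713 − 3611 = 102
Score = (-1)·102 + (-1)·102 = -204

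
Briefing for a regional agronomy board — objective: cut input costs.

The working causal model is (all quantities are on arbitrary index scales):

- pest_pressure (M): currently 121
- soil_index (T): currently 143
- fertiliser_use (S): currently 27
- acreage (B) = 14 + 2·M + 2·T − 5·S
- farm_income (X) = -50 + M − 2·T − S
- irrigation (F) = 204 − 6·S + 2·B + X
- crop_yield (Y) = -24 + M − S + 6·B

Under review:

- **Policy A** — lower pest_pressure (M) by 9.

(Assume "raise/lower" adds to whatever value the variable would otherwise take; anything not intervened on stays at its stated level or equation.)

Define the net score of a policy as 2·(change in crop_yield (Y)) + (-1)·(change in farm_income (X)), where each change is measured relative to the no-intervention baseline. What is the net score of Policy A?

Baseline:
  M = 121
  T = 143
  S = 27
  B = 14 + 2·121 + 2·143 − 5·27 = 407
  X = -50 + 121 − 2·143 − 27 = -242
  Y = -24 + 121 − 27 + 6·407 = 2512
Policy A (M − 9):
  M = 121 − 9 = 112
  T = 143
  S = 27
  B = 14 + 2·112 + 2·143 − 5·27 = 389
  X = -50 + 112 − 2·143 − 27 = -251
  Y = -24 + 112 − 27 + 6·389 = 2395
ΔY = 2395 − 2512 = -117; ΔX = -251 − (-242) = -9
Score = 2·(-117) + (-1)·(-9) = -225

-225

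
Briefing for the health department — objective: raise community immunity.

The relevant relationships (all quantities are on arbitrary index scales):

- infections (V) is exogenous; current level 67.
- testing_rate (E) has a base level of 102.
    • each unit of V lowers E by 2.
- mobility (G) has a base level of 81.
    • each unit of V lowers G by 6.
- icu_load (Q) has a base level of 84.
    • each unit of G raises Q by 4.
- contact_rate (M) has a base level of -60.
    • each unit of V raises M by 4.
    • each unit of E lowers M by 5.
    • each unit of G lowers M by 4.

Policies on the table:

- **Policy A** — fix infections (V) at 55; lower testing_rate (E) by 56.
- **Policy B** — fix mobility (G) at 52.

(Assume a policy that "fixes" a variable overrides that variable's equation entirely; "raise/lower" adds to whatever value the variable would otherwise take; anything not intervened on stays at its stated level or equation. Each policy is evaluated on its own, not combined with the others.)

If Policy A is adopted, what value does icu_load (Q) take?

-912

Policy A (V := 55, E − 56):
  V = 55
  G = 81 − 6·55 = -249
  Q = 84 + 4·(-249) = -912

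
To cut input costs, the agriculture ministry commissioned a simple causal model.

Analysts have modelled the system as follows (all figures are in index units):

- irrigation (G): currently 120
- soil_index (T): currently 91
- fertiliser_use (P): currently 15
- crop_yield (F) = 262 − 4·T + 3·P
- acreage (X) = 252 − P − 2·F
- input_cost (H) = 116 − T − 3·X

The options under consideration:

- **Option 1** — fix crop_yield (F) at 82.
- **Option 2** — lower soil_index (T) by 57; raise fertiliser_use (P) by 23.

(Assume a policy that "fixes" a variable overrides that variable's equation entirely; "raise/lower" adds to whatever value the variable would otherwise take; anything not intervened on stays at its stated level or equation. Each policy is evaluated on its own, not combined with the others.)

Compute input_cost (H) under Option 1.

-194

Option 1 (F := 82):
  T = 91
  P = 15
  F = 82
  X = 252 − 15 − 2·82 = 73
  H = 116 − 91 − 3·73 = -194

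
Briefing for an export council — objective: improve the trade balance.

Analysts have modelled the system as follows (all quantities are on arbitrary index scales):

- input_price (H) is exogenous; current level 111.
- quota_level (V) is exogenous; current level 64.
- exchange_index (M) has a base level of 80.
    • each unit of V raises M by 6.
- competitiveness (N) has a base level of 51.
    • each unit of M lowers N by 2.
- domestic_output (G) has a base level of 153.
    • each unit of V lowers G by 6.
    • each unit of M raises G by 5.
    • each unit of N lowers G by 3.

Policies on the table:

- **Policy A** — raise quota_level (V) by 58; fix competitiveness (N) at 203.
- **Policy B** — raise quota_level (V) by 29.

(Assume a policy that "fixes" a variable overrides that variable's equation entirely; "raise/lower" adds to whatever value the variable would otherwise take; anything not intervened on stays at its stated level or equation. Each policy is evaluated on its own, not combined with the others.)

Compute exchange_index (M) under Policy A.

812

Policy A (V + 58, N := 203):
  V = 64 + 58 = 122
  M = 80 + 6·122 = 812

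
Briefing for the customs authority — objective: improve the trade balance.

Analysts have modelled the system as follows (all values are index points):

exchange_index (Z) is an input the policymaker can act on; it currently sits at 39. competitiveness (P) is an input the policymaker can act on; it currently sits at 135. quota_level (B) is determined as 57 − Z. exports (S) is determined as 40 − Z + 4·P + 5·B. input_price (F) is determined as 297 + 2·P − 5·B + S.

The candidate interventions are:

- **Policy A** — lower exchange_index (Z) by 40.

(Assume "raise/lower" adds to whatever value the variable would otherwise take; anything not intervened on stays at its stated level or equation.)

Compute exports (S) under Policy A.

871

Policy A (Z − 40):
  Z = 39 − 40 = -1
  P = 135
  B = 57 − (-1) = 58
  S = 40 − (-1) + 4·135 + 5·58 = 871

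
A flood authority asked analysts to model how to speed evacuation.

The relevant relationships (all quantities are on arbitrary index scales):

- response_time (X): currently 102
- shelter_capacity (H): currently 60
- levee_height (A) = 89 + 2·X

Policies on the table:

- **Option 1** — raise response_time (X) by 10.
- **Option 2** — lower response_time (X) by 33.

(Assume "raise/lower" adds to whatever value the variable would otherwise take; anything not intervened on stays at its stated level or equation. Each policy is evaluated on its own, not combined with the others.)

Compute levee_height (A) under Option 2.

Option 2 (X − 33):
  X = 102 − 33 = 69
  A = 89 + 2·69 = 227

227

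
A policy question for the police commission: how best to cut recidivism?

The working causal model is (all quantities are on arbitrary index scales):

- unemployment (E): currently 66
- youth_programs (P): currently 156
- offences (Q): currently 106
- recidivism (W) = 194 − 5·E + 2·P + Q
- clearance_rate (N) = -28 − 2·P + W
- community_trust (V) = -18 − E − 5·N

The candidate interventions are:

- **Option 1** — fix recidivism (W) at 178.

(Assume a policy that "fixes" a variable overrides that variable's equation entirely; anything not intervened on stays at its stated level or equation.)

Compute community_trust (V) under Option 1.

Option 1 (W := 178):
  E = 66
  P = 156
  Q = 106
  W = 178
  N = -28 − 2·156 + 178 = -162
  V = -18 − 66 − 5·(-162) = 726

726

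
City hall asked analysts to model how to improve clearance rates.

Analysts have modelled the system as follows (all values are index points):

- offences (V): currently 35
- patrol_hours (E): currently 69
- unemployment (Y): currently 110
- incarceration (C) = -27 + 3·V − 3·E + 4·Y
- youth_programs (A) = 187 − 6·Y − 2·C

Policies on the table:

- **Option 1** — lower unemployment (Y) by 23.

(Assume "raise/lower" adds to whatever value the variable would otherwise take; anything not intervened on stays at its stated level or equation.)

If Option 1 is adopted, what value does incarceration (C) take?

219

Option 1 (Y − 23):
  V = 35
  E = 69
  Y = 110 − 23 = 87
  C = -27 + 3·35 − 3·69 + 4·87 = 219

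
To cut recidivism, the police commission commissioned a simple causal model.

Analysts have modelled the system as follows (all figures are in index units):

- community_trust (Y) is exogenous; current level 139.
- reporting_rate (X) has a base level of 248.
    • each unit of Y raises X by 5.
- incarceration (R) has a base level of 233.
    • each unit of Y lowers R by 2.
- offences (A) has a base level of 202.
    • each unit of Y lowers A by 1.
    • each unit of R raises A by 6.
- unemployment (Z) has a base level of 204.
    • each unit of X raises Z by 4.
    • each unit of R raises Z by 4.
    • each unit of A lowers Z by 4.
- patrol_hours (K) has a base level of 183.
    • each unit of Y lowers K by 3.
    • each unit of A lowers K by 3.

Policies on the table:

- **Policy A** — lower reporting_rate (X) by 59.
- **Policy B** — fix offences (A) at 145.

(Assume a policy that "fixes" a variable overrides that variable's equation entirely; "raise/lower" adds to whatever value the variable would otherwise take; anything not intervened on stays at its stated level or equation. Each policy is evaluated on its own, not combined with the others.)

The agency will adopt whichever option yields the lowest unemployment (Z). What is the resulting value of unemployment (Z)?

3216

Policy A (X − 59):
  Y = 139
  X = 248 + 5·139 (−59 from intervention) = 884
  R = 233 − 2·139 = -45
  A = 202 − 139 + 6·(-45) = -207
  Z = 204 + 4·884 + 4·(-45) − 4·(-207) = 4388
Policy B (A := 145):
  Y = 139
  X = 248 + 5·139 = 943
  R = 233 − 2·139 = -45
  A = 145
  Z = 204 + 4·943 + 4·(-45) − 4·145 = 3216
Comparing — Policy A: Z=4388, Policy B: Z=3216. Lowest is 3216 (Policy B).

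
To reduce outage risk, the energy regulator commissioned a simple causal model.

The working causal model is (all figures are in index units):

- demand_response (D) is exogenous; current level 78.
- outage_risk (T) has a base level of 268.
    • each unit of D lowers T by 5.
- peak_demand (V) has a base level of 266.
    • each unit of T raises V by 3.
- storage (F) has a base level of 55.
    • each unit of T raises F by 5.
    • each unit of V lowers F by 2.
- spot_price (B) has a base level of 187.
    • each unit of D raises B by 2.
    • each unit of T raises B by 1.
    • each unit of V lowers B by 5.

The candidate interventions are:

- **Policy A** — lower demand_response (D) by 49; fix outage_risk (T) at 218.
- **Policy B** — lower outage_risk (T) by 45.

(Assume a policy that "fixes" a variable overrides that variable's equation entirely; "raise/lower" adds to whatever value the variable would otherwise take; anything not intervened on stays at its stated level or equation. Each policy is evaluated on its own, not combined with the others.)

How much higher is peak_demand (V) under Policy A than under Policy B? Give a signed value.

1155

Policy A (D − 49, T := 218):
  D = 78 − 49 = 29
  T = 218
  V = 266 + 3·218 = 920
Policy B (T − 45):
  D = 78
  T = 268 − 5·78 (−45 from intervention) = -167
  V = 266 + 3·(-167) = -235
V: 920 − (-235) = 1155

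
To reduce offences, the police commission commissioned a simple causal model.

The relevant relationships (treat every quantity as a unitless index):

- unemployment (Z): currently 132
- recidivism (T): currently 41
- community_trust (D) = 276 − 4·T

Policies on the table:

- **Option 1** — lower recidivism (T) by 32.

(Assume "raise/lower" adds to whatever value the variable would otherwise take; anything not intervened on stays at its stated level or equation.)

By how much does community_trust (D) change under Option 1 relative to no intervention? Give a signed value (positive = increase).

128

Baseline:
  T = 41
  D = 276 − 4·41 = 112
Option 1 (T − 32):
  T = 41 − 32 = 9
  D = 276 − 4·9 = 240
Change in D: 240 − 112 = 128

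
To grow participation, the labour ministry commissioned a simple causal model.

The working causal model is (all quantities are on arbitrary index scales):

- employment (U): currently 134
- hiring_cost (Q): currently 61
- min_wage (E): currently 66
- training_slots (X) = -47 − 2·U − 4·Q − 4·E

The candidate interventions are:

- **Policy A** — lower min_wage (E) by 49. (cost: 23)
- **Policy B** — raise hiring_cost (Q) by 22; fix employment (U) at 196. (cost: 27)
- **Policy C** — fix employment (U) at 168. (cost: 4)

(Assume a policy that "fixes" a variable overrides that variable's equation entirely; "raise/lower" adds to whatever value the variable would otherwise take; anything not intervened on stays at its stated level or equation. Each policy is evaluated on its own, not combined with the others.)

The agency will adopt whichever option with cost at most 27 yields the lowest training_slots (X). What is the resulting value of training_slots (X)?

-1035

Policy A (E − 49):
  U = 134
  Q = 61
  E = 66 − 49 = 17
  X = -47 − 2·134 − 4·61 − 4·17 = -627
Policy B (Q + 22, U := 196):
  U = 196
  Q = 61 + 22 = 83
  E = 66
  X = -47 − 2·196 − 4·83 − 4·66 = -1035
Policy C (U := 168):
  U = 168
  Q = 61
  E = 66
  X = -47 − 2·168 − 4·61 − 4·66 = -891
Comparing — Policy A: X=-627, Policy B: X=-1035, Policy C: X=-891. Lowest is -1035 (Policy B).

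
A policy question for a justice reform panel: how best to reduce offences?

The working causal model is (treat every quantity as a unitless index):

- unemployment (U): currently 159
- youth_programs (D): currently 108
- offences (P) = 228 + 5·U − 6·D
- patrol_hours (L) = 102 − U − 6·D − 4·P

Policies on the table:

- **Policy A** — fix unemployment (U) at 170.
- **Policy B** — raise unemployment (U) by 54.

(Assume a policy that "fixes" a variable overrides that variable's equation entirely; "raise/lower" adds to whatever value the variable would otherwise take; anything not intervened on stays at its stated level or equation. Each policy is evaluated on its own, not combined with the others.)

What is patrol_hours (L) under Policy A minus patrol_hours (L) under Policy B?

Policy A (U := 170):
  U = 170
  D = 108
  P = 228 + 5·170 − 6·108 = 430
  L = 102 − 170 − 6·108 − 4·430 = -2436
Policy B (U + 54):
  U = 159 + 54 = 213
  D = 108
  P = 228 + 5·213 − 6·108 = 645
  L = 102 − 213 − 6·108 − 4·645 = -3339
L: -2436 − (-3339) = 903

903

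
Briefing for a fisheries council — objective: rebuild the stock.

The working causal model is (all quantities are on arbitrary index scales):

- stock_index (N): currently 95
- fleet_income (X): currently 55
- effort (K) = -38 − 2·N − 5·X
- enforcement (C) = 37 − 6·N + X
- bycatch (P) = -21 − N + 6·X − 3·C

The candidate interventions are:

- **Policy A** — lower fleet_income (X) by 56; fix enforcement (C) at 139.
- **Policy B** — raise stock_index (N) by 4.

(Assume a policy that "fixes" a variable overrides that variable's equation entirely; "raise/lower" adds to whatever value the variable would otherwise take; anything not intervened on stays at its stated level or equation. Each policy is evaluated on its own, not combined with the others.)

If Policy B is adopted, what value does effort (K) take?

Policy B (N + 4):
  N = 95 + 4 = 99
  X = 55
  K = -38 − 2·99 − 5·55 = -511

-511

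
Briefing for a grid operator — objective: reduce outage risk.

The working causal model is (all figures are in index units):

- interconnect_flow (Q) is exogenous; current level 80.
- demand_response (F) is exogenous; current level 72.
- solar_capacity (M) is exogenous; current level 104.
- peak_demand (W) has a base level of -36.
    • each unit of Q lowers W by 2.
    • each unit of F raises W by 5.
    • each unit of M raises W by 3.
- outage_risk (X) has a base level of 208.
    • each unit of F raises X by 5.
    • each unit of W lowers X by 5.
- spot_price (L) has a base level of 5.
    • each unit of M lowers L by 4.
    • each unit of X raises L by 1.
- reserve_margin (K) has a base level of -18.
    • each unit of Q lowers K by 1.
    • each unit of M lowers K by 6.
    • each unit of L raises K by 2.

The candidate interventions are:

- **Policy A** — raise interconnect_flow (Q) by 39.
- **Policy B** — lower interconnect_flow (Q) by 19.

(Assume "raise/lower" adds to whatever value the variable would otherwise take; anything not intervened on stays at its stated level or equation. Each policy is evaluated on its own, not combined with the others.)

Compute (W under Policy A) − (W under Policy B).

Policy A (Q + 39):
  Q = 80 + 39 = 119
  F = 72
  M = 104
  W = -36 − 2·119 + 5·72 + 3·104 = 398
Policy B (Q − 19):
  Q = 80 − 19 = 61
  F = 72
  M = 104
  W = -36 − 2·61 + 5·72 + 3·104 = 514
W: 398 − 514 = -116

-116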